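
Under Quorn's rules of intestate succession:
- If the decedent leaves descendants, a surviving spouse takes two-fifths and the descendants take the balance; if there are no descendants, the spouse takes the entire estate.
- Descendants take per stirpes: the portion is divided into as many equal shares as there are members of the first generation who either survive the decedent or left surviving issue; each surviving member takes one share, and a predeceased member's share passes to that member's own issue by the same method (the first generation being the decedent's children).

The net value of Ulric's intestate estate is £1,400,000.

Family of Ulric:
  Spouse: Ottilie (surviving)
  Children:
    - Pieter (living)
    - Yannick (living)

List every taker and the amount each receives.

Ottilie takes two-fifths of £1,400,000 = £560,000. The remaining £840,000 passes to the descendants.
The descendants' portion (£840,000) is divided into 2 shares of £420,000: Pieter and Yannick each take £420,000.

Ottilie: £560,000; Pieter: £420,000; Yannick: £420,000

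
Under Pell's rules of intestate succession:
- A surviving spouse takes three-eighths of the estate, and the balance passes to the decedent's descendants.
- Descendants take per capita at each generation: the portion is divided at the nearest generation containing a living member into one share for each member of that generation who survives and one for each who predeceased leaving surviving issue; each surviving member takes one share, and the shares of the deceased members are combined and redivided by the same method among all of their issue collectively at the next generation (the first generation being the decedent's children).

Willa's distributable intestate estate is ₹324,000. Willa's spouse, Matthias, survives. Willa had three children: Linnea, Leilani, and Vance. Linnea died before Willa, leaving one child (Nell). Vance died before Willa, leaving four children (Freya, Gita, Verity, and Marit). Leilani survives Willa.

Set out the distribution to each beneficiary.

Matthias: ₹121,500; Nell: ₹27,000; Leilani: ₹67,500; Freya: ₹27,000; Gita: ₹27,000; Verity: ₹27,000; Marit: ₹27,000

Matthias takes three-eighths of ₹324,000 = ₹121,500. The remaining ₹202,500 passes to the descendants.
The descendants' portion (₹202,500) is divided at the children's generation into 3 shares of ₹67,500. Leilani takes ₹67,500. The 2 shares of the deceased (Linnea and Vance) are combined into a pool of ₹135,000.
That pool (₹135,000) is divided at the grandchildren's generation equally among Nell, Freya, Gita, Verity, and Marit: ₹27,000 each.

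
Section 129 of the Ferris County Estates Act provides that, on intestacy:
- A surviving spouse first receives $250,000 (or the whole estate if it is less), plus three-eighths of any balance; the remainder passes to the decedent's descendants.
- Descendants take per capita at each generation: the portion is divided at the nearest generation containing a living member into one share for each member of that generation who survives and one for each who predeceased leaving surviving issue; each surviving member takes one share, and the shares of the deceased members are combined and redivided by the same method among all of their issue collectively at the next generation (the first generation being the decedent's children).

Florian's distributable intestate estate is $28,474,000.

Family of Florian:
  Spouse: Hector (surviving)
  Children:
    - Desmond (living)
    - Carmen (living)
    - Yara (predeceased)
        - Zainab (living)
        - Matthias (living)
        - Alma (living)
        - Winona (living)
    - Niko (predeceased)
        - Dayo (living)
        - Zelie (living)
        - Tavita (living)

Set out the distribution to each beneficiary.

Hector: $10,834,000; Desmond: $4,410,000; Carmen: $4,410,000; Zainab: $1,260,000; Matthias: $1,260,000; Alma: $1,260,000; Winona: $1,260,000; Dayo: $1,260,000; Zelie: $1,260,000; Tavita: $1,260,000

Hector first takes $250,000, leaving a balance of $28,224,000. Hector then takes three-eighths of the balance ($10,584,000), for a total of $10,834,000. The remaining $17,640,000 passes to the descendants.
The descendants' portion ($17,640,000) is divided at the children's generation into 4 shares of $4,410,000. Desmond and Carmen each take $4,410,000. The 2 shares of the deceased (Yara and Niko) are combined into a pool of $8,820,000.
That pool ($8,820,000) is divided at the grandchildren's generation equally among Zainab, Matthias, Alma, Winona, Dayo, Zelie, and Tavita: $1,260,000 each.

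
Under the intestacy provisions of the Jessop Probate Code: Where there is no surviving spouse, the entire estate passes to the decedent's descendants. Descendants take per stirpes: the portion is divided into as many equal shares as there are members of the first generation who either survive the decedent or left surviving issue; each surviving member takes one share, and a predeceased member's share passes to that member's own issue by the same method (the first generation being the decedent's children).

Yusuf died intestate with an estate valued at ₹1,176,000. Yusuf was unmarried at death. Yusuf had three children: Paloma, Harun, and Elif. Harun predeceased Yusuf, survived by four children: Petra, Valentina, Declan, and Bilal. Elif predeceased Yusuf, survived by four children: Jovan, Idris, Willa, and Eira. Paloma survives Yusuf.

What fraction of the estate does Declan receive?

The entire ₹1,176,000 passes to the descendants.
That amount (₹1,176,000) is divided into 3 shares of ₹392,000: Paloma takes ₹392,000; Harun's ₹392,000 share passes to Harun's issue; Elif's ₹392,000 share passes to Elif's issue.
Harun's share (₹392,000) is divided into 4 shares of ₹98,000: Petra, Valentina, Declan, and Bilal each take ₹98,000.
Elif's share (₹392,000) is divided into 4 shares of ₹98,000: Jovan, Idris, Willa, and Eira each take ₹98,000.

Declan receives 1/12 of the estate.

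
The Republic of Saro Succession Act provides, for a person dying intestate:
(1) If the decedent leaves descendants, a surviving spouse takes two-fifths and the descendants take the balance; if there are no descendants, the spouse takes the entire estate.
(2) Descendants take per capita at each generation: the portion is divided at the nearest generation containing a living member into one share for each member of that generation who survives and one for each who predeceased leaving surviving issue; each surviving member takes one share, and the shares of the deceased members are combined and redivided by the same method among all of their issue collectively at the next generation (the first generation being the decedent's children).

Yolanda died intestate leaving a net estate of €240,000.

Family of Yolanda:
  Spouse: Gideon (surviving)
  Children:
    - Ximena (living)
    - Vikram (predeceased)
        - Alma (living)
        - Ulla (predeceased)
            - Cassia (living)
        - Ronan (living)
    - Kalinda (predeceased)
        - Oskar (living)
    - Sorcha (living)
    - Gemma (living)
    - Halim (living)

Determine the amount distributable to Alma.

Gideon takes two-fifths of €240,000 = €96,000. The remaining €144,000 passes to the descendants.
The descendants' portion (€144,000) is divided at the children's generation into 6 shares of €24,000. Ximena, Sorcha, Gemma, and Halim each take €24,000. The 2 shares of the deceased (Vikram and Kalinda) are combined into a pool of €48,000.
That pool (€48,000) is divided at the grandchildren's generation into 4 shares of €12,000. Alma, Ronan, and Oskar each take €12,000. The remaining share for the deceased Ulla (€12,000) is carried to the next generation.
That pool (€12,000) passes entirely to Cassia, the sole taker at the great-grandchildren's generation.

Alma receives €12,000.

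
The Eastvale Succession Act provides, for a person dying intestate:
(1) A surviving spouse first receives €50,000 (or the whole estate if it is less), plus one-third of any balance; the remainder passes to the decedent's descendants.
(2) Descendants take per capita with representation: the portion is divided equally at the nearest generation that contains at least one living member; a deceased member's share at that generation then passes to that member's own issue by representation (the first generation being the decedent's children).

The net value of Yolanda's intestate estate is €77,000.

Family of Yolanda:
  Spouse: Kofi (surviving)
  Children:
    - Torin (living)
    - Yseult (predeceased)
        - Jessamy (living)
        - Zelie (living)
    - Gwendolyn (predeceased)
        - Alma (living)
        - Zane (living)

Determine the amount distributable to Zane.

Zane receives €3,000.

Kofi first takes €50,000, leaving a balance of €27,000. Kofi then takes one-third of the balance (€9,000), for a total of €59,000. The remaining €18,000 passes to the descendants.
The descendants' portion (€18,000) is divided into 3 shares of €6,000: Torin takes €6,000; Yseult's €6,000 share passes to Yseult's issue; Gwendolyn's €6,000 share passes to Gwendolyn's issue.
Yseult's share (€6,000) is divided into 2 shares of €3,000: Jessamy and Zelie each take €3,000.
Gwendolyn's share (€6,000) is divided into 2 shares of €3,000: Alma and Zane each take €3,000.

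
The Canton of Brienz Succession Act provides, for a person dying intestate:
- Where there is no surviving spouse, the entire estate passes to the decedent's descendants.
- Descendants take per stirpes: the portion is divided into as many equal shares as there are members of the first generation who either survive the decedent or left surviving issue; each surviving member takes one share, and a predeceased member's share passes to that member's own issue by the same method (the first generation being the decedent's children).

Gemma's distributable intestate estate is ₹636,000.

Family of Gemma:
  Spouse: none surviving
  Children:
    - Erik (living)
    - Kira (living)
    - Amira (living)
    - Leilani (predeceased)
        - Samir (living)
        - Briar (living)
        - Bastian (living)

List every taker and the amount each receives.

Erik: ₹159,000; Kira: ₹159,000; Amira: ₹159,000; Samir: ₹53,000; Briar: ₹53,000; Bastian: ₹53,000

The entire ₹636,000 passes to the descendants.
That amount (₹636,000) is divided into 4 shares of ₹159,000: Erik, Kira, and Amira each take ₹159,000; Leilani's ₹159,000 share passes to Leilani's issue.
Leilani's share (₹159,000) is divided into 3 shares of ₹53,000: Samir, Briar, and Bastian each take ₹53,000.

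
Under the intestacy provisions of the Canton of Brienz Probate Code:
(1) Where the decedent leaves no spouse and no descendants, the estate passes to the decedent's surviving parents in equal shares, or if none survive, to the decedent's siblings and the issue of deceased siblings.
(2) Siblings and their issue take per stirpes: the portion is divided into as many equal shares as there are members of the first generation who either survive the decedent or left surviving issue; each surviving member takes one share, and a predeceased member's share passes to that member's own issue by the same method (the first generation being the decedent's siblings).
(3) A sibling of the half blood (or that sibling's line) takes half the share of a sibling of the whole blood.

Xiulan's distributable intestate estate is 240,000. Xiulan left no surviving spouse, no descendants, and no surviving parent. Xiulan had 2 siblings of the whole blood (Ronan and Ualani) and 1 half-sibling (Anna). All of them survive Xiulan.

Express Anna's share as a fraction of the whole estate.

The entire 240,000 passes to the siblings and their issue.
Counting each half-blood sibling's line as half a unit, there are 5/2 units in 240,000, so one unit is 96,000. Whole-blood lines (Ronan and Ualani) take 96,000 each; half-blood lines (Anna) take 48,000 each.

Anna receives 1/5 of the estate.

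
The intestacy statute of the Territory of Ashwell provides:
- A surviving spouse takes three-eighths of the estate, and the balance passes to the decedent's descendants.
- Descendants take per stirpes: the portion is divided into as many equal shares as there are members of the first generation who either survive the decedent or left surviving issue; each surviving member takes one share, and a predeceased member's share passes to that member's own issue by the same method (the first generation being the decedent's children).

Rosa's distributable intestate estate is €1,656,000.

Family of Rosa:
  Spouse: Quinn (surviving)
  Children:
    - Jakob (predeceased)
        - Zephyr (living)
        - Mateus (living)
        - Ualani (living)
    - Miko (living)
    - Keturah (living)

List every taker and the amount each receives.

Quinn: €621,000; Zephyr: €115,000; Mateus: €115,000; Ualani: €115,000; Miko: €345,000; Keturah: €345,000

Quinn takes three-eighths of €1,656,000 = €621,000. The remaining €1,035,000 passes to the descendants.
The descendants' portion (€1,035,000) is divided into 3 shares of €345,000: Miko and Keturah each take €345,000; Jakob's €345,000 share passes to Jakob's issue.
Jakob's share (€345,000) is divided into 3 shares of €115,000: Zephyr, Mateus, and Ualani each take €115,000.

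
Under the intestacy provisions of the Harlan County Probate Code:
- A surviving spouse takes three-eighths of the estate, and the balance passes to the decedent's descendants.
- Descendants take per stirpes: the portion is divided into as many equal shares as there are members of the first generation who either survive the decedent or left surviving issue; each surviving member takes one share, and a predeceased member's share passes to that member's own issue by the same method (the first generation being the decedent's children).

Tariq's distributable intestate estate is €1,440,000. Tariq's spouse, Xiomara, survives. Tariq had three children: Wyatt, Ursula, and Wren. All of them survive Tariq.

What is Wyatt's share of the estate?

Xiomara takes three-eighths of €1,440,000 = €540,000. The remaining €900,000 passes to the descendants.
The descendants' portion (€900,000) is divided into 3 shares of €300,000: Wyatt, Ursula, and Wren each take €300,000.

Wyatt receives €300,000.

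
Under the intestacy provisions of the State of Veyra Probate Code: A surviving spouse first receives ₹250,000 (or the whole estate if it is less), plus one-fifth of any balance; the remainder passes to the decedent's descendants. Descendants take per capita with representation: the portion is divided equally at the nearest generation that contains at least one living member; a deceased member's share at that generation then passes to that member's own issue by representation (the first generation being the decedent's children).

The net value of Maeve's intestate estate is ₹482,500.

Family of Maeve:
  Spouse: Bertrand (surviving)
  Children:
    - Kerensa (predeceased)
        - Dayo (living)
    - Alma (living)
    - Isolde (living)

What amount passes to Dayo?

Dayo receives ₹62,000.

Bertrand first takes ₹250,000, leaving a balance of ₹232,500. Bertrand then takes one-fifth of the balance (₹46,500), for a total of ₹296,500. The remaining ₹186,000 passes to the descendants.
The descendants' portion (₹186,000) is divided into 3 shares of ₹62,000: Alma and Isolde each take ₹62,000; Kerensa's ₹62,000 share passes to Kerensa's issue.
Kerensa's share (₹62,000) passes entirely to Dayo.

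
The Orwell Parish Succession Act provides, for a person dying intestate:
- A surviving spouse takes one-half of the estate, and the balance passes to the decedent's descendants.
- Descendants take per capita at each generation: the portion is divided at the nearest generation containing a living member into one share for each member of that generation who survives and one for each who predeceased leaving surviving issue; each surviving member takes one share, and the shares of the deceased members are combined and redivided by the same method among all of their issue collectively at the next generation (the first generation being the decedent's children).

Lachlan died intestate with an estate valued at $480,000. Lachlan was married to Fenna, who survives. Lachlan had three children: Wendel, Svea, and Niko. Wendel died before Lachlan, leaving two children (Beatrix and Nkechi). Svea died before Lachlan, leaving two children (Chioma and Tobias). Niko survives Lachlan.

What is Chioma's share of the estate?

Fenna takes one-half of $480,000 = $240,000. The remaining $240,000 passes to the descendants.
The descendants' portion ($240,000) is divided at the children's generation into 3 shares of $80,000. Niko takes $80,000. The 2 shares of the deceased (Wendel and Svea) are combined into a pool of $160,000.
That pool ($160,000) is divided at the grandchildren's generation equally among Beatrix, Nkechi, Chioma, and Tobias: $40,000 each.

Chioma receives $40,000.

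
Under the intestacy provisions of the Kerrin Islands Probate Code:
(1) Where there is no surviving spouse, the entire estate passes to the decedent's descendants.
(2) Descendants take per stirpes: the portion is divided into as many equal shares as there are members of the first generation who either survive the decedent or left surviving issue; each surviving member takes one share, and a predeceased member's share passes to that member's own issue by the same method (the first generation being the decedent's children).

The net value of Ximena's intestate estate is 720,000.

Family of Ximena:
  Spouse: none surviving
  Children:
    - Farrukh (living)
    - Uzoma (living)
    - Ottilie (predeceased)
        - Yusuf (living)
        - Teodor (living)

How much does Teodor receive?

Teodor receives 120,000.

The entire 720,000 passes to the descendants.
That amount (720,000) is divided into 3 shares of 240,000: Farrukh and Uzoma each take 240,000; Ottilie's 240,000 share passes to Ottilie's issue.
Ottilie's share (240,000) is divided into 2 shares of 120,000: Yusuf and Teodor each take 120,000.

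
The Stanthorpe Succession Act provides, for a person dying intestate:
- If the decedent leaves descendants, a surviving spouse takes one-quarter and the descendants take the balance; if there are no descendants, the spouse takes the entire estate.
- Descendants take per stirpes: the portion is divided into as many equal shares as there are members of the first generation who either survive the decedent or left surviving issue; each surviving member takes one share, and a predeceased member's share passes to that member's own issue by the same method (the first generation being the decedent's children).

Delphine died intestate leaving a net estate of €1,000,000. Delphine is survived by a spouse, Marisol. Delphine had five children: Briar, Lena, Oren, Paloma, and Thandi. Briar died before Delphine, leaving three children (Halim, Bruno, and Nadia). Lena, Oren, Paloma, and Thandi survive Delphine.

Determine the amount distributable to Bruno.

Marisol takes one-quarter of €1,000,000 = €250,000. The remaining €750,000 passes to the descendants.
The descendants' portion (€750,000) is divided into 5 shares of €150,000: Lena, Oren, Paloma, and Thandi each take €150,000; Briar's €150,000 share passes to Briar's issue.
Briar's share (€150,000) is divided into 3 shares of €50,000: Halim, Bruno, and Nadia each take €50,000.

Bruno receives €50,000.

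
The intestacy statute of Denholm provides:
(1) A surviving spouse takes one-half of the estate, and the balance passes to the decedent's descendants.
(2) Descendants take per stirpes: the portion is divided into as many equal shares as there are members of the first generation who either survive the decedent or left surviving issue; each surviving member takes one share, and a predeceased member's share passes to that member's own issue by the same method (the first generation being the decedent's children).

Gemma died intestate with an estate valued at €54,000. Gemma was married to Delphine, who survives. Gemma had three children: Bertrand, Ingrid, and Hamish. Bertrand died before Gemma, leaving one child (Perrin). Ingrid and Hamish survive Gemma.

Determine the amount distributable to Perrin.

Delphine takes one-half of €54,000 = €27,000. The remaining €27,000 passes to the descendants.
The descendants' portion (€27,000) is divided into 3 shares of €9,000: Ingrid and Hamish each take €9,000; Bertrand's €9,000 share passes to Bertrand's issue.
Bertrand's share (€9,000) passes entirely to Perrin.

Perrin receives €9,000.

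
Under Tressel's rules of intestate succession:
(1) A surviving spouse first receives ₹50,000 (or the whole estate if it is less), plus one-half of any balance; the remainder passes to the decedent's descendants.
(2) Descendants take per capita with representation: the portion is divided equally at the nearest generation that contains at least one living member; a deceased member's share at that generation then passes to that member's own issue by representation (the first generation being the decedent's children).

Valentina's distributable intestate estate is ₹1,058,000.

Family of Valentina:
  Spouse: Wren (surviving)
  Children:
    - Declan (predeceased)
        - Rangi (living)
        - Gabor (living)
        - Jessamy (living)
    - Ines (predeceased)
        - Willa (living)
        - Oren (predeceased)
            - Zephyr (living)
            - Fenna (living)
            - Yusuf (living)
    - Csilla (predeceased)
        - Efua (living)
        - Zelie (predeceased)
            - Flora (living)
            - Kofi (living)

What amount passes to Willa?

Wren first takes ₹50,000, leaving a balance of ₹1,008,000. Wren then takes one-half of the balance (₹504,000), for a total of ₹554,000. The remaining ₹504,000 passes to the descendants.
No child survives, so the initial division is made at the grandchildren's generation.
The descendants' portion (₹504,000) is divided into 7 shares of ₹72,000: Rangi, Gabor, Jessamy, Willa, and Efua each take ₹72,000; Oren's ₹72,000 share passes to Oren's issue; Zelie's ₹72,000 share passes to Zelie's issue.
Oren's share (₹72,000) is divided into 3 shares of ₹24,000: Zephyr, Fenna, and Yusuf each take ₹24,000.
Zelie's share (₹72,000) is divided into 2 shares of ₹36,000: Flora and Kofi each take ₹36,000.

Willa receives ₹72,000.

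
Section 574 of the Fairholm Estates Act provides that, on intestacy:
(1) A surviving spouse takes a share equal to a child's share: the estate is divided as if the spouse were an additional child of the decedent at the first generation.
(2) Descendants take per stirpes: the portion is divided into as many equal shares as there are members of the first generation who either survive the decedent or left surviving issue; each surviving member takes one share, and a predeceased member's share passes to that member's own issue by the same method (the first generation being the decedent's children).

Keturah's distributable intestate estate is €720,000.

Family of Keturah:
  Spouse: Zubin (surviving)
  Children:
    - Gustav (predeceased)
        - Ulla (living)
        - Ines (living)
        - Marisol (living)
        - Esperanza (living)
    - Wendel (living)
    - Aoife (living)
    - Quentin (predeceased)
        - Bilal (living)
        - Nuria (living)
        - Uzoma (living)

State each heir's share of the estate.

The spouse counts as an additional share at the children's level, so there are 5 primary shares of €144,000. Zubin takes one such share (€144,000).
The children's combined portion (€576,000) is divided into 4 shares of €144,000: Wendel and Aoife each take €144,000; Gustav's €144,000 share passes to Gustav's issue; Quentin's €144,000 share passes to Quentin's issue.
Gustav's share (€144,000) is divided into 4 shares of €36,000: Ulla, Ines, Marisol, and Esperanza each take €36,000.
Quentin's share (€144,000) is divided into 3 shares of €48,000: Bilal, Nuria, and Uzoma each take €48,000.

Zubin: €144,000; Ulla: €36,000; Ines: €36,000; Marisol: €36,000; Esperanza: €36,000; Wendel: €144,000; Aoife: €144,000; Bilal: €48,000; Nuria: €48,000; Uzoma: €48,000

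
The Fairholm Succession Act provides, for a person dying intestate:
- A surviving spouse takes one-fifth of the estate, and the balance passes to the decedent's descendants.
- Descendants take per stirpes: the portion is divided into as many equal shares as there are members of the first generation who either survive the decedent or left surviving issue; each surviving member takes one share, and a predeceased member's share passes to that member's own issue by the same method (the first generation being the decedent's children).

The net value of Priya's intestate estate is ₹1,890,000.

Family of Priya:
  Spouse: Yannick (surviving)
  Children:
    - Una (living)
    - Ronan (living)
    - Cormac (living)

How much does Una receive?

Yannick takes one-fifth of ₹1,890,000 = ₹378,000. The remaining ₹1,512,000 passes to the descendants.
The descendants' portion (₹1,512,000) is divided into 3 shares of ₹504,000: Una, Ronan, and Cormac each take ₹504,000.

Una receives ₹504,000.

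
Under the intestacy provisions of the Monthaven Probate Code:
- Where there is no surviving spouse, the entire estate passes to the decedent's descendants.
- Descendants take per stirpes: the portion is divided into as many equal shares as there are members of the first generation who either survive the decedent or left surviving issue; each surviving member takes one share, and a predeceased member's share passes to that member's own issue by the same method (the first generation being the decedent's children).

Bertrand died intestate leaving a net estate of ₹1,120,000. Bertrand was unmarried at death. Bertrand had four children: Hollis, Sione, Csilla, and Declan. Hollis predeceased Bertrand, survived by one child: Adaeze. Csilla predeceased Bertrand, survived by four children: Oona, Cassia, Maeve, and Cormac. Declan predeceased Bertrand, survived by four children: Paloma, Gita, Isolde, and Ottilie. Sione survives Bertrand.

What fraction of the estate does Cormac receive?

The entire ₹1,120,000 passes to the descendants.
That amount (₹1,120,000) is divided into 4 shares of ₹280,000: Sione takes ₹280,000; Hollis's ₹280,000 share passes to Hollis's issue; Csilla's ₹280,000 share passes to Csilla's issue; Declan's ₹280,000 share passes to Declan's issue.
Hollis's share (₹280,000) passes entirely to Adaeze.
Csilla's share (₹280,000) is divided into 4 shares of ₹70,000: Oona, Cassia, Maeve, and Cormac each take ₹70,000.
Declan's share (₹280,000) is divided into 4 shares of ₹70,000: Paloma, Gita, Isolde, and Ottilie each take ₹70,000.

Cormac receives 1/16 of the estate.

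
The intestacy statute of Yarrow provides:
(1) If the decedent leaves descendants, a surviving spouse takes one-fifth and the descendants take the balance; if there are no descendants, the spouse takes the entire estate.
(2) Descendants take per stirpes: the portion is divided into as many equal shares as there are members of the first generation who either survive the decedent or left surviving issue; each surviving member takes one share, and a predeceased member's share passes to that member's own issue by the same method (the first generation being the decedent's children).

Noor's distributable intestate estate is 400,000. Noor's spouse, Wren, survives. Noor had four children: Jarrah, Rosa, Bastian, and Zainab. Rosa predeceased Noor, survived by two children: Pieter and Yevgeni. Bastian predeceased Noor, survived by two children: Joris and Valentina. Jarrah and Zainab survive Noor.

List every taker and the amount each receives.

Wren takes one-fifth of 400,000 = 80,000. The remaining 320,000 passes to the descendants.
The descendants' portion (320,000) is divided into 4 shares of 80,000: Jarrah and Zainab each take 80,000; Rosa's 80,000 share passes to Rosa's issue; Bastian's 80,000 share passes to Bastian's issue.
Rosa's share (80,000) is divided into 2 shares of 40,000: Pieter and Yevgeni each take 40,000.
Bastian's share (80,000) is divided into 2 shares of 40,000: Joris and Valentina each take 40,000.

Wren: 80,000; Jarrah: 80,000; Pieter: 40,000; Yevgeni: 40,000; Joris: 40,000; Valentina: 40,000; Zainab: 80,000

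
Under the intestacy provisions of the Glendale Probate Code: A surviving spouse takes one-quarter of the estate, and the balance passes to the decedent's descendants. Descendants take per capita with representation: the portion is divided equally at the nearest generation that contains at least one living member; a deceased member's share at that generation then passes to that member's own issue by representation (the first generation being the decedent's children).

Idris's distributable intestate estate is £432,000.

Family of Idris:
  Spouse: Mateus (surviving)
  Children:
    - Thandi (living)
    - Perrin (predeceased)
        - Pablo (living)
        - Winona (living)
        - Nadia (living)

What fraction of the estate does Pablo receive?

Pablo receives 1/8 of the estate.

Mateus takes one-quarter of £432,000 = £108,000. The remaining £324,000 passes to the descendants.
The descendants' portion (£324,000) is divided into 2 shares of £162,000: Thandi takes £162,000; Perrin's £162,000 share passes to Perrin's issue.
Perrin's share (£162,000) is divided into 3 shares of £54,000: Pablo, Winona, and Nadia each take £54,000.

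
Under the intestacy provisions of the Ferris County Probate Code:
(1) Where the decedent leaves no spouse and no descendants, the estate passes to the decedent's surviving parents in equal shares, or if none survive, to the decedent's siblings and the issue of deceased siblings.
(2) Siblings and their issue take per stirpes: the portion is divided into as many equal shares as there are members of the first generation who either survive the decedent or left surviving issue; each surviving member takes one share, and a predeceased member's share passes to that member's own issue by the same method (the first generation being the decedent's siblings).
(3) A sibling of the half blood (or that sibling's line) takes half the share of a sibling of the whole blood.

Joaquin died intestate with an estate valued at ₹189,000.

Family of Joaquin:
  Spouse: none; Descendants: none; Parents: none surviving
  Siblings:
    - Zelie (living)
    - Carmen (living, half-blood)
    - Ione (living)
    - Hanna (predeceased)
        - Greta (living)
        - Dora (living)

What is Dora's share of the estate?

Dora receives ₹27,000.

The entire ₹189,000 passes to the siblings and their issue.
Counting each half-blood sibling's line as half a unit, there are 7/2 units in ₹189,000, so one unit is ₹54,000. Whole-blood lines (Zelie, Ione, and Hanna) take ₹54,000 each; half-blood lines (Carmen) take ₹27,000 each.
Hanna's share (₹54,000) is divided into 2 shares of ₹27,000: Greta and Dora each take ₹27,000.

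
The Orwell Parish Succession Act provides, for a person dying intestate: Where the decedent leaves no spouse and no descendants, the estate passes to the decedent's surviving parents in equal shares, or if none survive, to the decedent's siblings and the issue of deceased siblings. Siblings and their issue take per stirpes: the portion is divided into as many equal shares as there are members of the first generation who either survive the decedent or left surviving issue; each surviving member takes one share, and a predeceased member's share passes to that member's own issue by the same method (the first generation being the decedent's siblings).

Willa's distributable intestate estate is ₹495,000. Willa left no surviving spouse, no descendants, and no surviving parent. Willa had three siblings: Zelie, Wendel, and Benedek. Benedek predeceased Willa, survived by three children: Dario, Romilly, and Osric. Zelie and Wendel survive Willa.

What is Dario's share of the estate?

The entire ₹495,000 passes to the siblings and their issue.
That amount (₹495,000) is divided into 3 shares of ₹165,000: Zelie and Wendel each take ₹165,000; Benedek's ₹165,000 share passes to Benedek's issue.
Benedek's share (₹165,000) is divided into 3 shares of ₹55,000: Dario, Romilly, and Osric each take ₹55,000.

Dario receives ₹55,000.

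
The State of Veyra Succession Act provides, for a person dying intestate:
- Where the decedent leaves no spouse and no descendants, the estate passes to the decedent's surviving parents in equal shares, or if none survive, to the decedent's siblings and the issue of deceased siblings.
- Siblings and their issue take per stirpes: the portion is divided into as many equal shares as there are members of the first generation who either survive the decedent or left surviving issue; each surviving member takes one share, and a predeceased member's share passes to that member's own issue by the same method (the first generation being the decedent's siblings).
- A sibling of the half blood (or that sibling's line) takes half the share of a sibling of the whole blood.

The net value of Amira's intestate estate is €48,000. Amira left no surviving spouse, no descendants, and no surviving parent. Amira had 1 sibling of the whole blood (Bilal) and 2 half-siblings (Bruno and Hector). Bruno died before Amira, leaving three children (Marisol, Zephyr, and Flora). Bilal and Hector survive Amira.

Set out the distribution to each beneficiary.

Bilal: €24,000; Marisol: €4,000; Zephyr: €4,000; Flora: €4,000; Hector: €12,000

The entire €48,000 passes to the siblings and their issue.
Counting each half-blood sibling's line as half a unit, there are 2 units in €48,000, so one unit is €24,000. Whole-blood lines (Bilal) take €24,000 each; half-blood lines (Bruno and Hector) take €12,000 each.
Bruno's share (€12,000) is divided into 3 shares of €4,000: Marisol, Zephyr, and Flora each take €4,000.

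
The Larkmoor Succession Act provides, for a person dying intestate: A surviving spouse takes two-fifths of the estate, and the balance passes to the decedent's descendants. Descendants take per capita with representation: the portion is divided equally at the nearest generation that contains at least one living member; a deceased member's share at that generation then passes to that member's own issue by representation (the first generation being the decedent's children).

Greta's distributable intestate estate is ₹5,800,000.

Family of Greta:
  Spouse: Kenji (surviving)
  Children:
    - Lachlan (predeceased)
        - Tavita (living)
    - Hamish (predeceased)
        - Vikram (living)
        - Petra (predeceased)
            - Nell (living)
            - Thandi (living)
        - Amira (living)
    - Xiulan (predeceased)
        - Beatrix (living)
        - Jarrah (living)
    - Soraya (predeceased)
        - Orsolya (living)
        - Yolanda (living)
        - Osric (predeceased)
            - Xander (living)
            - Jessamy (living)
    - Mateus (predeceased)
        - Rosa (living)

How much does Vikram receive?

Kenji takes two-fifths of ₹5,800,000 = ₹2,320,000. The remaining ₹3,480,000 passes to the descendants.
No child survives, so the initial division is made at the grandchildren's generation.
The descendants' portion (₹3,480,000) is divided into 10 shares of ₹348,000: Tavita, Vikram, Amira, Beatrix, Jarrah, Orsolya, Yolanda, and Rosa each take ₹348,000; Petra's ₹348,000 share passes to Petra's issue; Osric's ₹348,000 share passes to Osric's issue.
Petra's share (₹348,000) is divided into 2 shares of ₹174,000: Nell and Thandi each take ₹174,000.
Osric's share (₹348,000) is divided into 2 shares of ₹174,000: Xander and Jessamy each take ₹174,000.

Vikram receives ₹348,000.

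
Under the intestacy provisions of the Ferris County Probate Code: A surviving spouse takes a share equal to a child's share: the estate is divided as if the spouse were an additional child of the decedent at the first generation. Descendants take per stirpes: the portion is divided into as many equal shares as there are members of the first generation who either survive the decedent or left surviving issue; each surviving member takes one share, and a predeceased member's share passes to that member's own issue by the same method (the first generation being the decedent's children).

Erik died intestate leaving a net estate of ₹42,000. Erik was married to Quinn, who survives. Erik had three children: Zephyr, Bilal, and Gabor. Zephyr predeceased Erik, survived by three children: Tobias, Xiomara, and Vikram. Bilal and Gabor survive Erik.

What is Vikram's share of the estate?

Vikram receives ₹3,500.

The spouse counts as an additional share at the children's level, so there are 4 primary shares of ₹10,500. Quinn takes one such share (₹10,500).
The children's combined portion (₹31,500) is divided into 3 shares of ₹10,500: Bilal and Gabor each take ₹10,500; Zephyr's ₹10,500 share passes to Zephyr's issue.
Zephyr's share (₹10,500) is divided into 3 shares of ₹3,500: Tobias, Xiomara, and Vikram each take ₹3,500.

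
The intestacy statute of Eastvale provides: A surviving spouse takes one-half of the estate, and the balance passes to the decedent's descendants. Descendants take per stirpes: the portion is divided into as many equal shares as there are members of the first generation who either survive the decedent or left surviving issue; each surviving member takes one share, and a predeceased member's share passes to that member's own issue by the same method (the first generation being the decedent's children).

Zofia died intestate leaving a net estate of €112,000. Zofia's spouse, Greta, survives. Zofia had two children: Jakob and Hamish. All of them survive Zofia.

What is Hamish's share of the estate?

Hamish receives €28,000.

Greta takes one-half of €112,000 = €56,000. The remaining €56,000 passes to the descendants.
The descendants' portion (€56,000) is divided into 2 shares of €28,000: Jakob and Hamish each take €28,000.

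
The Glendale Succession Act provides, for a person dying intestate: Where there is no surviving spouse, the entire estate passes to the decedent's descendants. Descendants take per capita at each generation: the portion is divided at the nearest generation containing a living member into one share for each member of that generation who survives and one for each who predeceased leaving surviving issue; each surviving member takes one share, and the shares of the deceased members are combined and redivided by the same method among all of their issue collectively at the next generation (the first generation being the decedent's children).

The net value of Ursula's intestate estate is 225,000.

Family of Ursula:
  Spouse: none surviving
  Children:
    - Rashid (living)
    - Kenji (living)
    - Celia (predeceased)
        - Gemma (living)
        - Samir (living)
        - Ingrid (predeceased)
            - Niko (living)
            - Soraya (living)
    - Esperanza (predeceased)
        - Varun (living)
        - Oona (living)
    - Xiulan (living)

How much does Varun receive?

The entire 225,000 passes to the descendants.
That amount (225,000) is divided at the children's generation into 5 shares of 45,000. Rashid, Kenji, and Xiulan each take 45,000. The 2 shares of the deceased (Celia and Esperanza) are combined into a pool of 90,000.
That pool (90,000) is divided at the grandchildren's generation into 5 shares of 18,000. Gemma, Samir, Varun, and Oona each take 18,000. The remaining share for the deceased Ingrid (18,000) is carried to the next generation.
That pool (18,000) is divided at the great-grandchildren's generation equally among Niko and Soraya: 9,000 each.

Varun receives 18,000.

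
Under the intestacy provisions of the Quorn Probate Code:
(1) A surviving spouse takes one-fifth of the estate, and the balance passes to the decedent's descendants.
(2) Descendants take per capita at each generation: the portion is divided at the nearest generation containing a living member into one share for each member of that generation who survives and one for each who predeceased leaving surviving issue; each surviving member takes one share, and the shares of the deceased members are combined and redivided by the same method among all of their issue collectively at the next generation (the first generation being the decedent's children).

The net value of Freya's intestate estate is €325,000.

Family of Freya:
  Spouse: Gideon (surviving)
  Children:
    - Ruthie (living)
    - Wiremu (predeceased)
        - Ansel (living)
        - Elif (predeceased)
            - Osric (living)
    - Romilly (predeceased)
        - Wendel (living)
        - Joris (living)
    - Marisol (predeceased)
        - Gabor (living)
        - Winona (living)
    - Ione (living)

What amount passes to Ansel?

Gideon takes one-fifth of €325,000 = €65,000. The remaining €260,000 passes to the descendants.
The descendants' portion (€260,000) is divided at the children's generation into 5 shares of €52,000. Ruthie and Ione each take €52,000. The 3 shares of the deceased (Wiremu, Romilly, and Marisol) are combined into a pool of €156,000.
That pool (€156,000) is divided at the grandchildren's generation into 6 shares of €26,000. Ansel, Wendel, Joris, Gabor, and Winona each take €26,000. The remaining share for the deceased Elif (€26,000) is carried to the next generation.
That pool (€26,000) passes entirely to Osric, the sole taker at the great-grandchildren's generation.

Ansel receives €26,000.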